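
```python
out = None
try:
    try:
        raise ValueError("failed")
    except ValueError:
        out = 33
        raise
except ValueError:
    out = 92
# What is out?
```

Step-by-step execution trace:
1. Inner try: `raise ValueError("failed")` raises ValueError.
2. Inner `except ValueError` matches → out = 33.
3. bare `raise` re-raises the same ValueError.
4. Outer `except ValueError` matches → out = 92.
Result: 92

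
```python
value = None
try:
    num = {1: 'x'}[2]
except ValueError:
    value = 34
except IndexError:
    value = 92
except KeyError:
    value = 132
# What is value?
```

Step-by-step execution trace:
1. `num = {1: 'x'}[2]` raises KeyError.
2. `except ValueError` does not match KeyError; skipped.
3. `except IndexError` does not match KeyError; skipped.
4. `except KeyError` matches → value = 132.
Result: 132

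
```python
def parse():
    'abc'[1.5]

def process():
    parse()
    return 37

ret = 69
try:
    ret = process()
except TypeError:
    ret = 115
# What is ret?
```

Step-by-step execution trace:
1. ret starts at 69.
2. try: `process()` calls `parse()`.
3. `parse()` evaluates `'abc'[1.5]`, which raises TypeError; it propagates through process (uncaught).
4. `return 37` in process is not reached; the assignment to ret does not complete.
5. `except TypeError` matches → ret = 115.
Result: 115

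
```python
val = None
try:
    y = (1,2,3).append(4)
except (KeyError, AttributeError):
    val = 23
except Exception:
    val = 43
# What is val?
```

Step-by-step execution trace:
1. `y = (1,2,3).append(4)` raises AttributeError.
2. `except (KeyError, AttributeError)` matches (AttributeError is in the tuple) → val = 23.
3. `except Exception` is not reached.
Result: 23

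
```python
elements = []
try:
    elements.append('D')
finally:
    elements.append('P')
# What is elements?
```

Step-by-step execution trace:
1. try: `elements.append('D')` → elements = ['D'].
2. The try body completes without raising.
3. finally always runs: `elements.append('P')` → elements = ['D', 'P'].
Result: ['D', 'P']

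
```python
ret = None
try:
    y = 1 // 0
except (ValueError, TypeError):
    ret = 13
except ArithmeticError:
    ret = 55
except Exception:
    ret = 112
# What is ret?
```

Step-by-step execution trace:
1. `y = 1 // 0` raises ZeroDivisionError.
2. `except (ValueError, TypeError)` does not match ZeroDivisionError; skipped.
3. `except ArithmeticError` matches (ZeroDivisionError is a subclass of ArithmeticError) → ret = 55.
4. `except Exception` is not reached.
Result: 55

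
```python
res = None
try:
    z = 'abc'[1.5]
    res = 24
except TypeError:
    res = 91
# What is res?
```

Step-by-step execution trace:
1. `z = 'abc'[1.5]` raises TypeError.
2. `res = 24` is not reached.
3. `except TypeError` matches → res = 91.
Result: 91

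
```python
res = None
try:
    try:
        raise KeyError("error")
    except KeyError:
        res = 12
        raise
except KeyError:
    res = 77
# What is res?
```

Step-by-step execution trace:
1. Inner try: `raise KeyError("error")` raises KeyError.
2. Inner `except KeyError` matches → res = 12.
3. bare `raise` re-raises the same KeyError.
4. Outer `except KeyError` matches → res = 77.
Result: 77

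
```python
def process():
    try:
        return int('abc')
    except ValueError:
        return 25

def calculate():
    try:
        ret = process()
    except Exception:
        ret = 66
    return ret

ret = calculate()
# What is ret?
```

Step-by-step execution trace:
1. `calculate()` calls `process()`.
2. In process: `int('abc')` raises ValueError; `except ValueError` catches it → returns 25.
3. In calculate: `ret = process()` → ret = 25. No exception reaches calculate.
4. `except Exception` is skipped; calculate returns 25.
5. ret = 25.
Result: 25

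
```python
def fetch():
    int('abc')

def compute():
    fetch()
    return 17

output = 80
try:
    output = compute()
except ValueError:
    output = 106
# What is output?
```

Step-by-step execution trace:
1. output starts at 80.
2. try: `compute()` calls `fetch()`.
3. `fetch()` evaluates `int('abc')`, which raises ValueError; it propagates through compute (uncaught).
4. `return 17` in compute is not reached; the assignment to output does not complete.
5. `except ValueError` matches → output = 106.
Result: 106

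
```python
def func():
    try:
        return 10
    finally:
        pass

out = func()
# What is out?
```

Step-by-step execution trace:
1. `func()` enters try: `return 10` sets pending return value 10.
2. Before returning, `finally: pass` runs (no effect).
3. func() returns 10 → out = 10.
Result: 10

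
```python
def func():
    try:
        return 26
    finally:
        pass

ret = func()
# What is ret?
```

Step-by-step execution trace:
1. `func()` enters try: `return 26` sets pending return value 26.
2. Before returning, `finally: pass` runs (no effect).
3. func() returns 26 → ret = 26.
Result: 26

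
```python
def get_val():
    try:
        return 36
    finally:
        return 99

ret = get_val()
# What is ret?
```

Step-by-step execution trace:
1. `get_val()` enters try: `return 36` sets pending return value 36.
2. Before returning, `finally: return 99` runs and overrides the pending return.
3. get_val() returns 99 → ret = 99.
Result: 99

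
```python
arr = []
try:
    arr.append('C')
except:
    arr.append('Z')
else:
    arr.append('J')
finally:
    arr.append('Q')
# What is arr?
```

Step-by-step execution trace:
1. try: `arr.append('C')` → arr = ['C']. No exception raised.
2. `except` is skipped.
3. `else` runs: `arr.append('J')` → arr = ['C', 'J'].
4. `finally` always runs: `arr.append('Q')` → arr = ['C', 'J', 'Q'].
Result: ['C', 'J', 'Q']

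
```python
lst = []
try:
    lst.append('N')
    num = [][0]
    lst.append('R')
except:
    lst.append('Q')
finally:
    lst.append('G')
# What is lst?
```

Step-by-step execution trace:
1. try: `lst.append('N')` → lst = ['N'].
2. `num = [][0]` raises IndexError; `lst.append('R')` is not reached.
3. bare `except` matches → `lst.append('Q')` → lst = ['N', 'Q'].
4. finally always runs: `lst.append('G')` → lst = ['N', 'Q', 'G'].
Result: ['N', 'Q', 'G']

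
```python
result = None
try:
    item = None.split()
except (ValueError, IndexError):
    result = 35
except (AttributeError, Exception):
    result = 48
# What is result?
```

Step-by-step execution trace:
1. `item = None.split()` raises AttributeError.
2. `except (ValueError, IndexError)` does not match AttributeError; skipped.
3. `except (AttributeError, Exception)` matches (AttributeError is in the tuple) → result = 48.
Result: 48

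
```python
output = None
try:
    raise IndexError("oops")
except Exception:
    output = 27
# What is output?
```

Step-by-step execution trace:
1. `raise IndexError(...)` raises IndexError.
2. `except Exception` matches (IndexError is a subclass of Exception) → output = 27.
Result: 27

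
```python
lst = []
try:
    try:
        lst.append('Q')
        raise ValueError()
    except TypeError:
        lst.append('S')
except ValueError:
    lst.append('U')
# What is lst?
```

Step-by-step execution trace:
1. Inner try: `lst.append('Q')` → lst = ['Q'].
2. `raise ValueError()` raises ValueError.
3. Inner `except TypeError` does not match ValueError; exception propagates to outer try.
4. Outer `except ValueError` matches → `lst.append('U')` → lst = ['Q', 'U'].
Result: ['Q', 'U']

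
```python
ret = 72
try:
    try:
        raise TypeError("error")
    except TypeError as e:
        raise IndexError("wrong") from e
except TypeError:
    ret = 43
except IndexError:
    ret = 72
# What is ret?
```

Step-by-step execution trace:
1. Inner try raises TypeError; inner `except TypeError as e` catches it.
2. `raise IndexError(...) from e` raises IndexError (TypeError is attached as __cause__, but only IndexError is active).
3. Outer `except TypeError` does not match IndexError; skipped.
4. Outer `except IndexError` matches → ret = 72.
Result: 72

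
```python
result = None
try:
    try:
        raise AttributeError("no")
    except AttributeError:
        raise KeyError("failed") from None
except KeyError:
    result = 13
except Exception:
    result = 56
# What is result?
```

Step-by-step execution trace:
1. Inner try raises AttributeError; inner `except AttributeError` catches it.
2. `raise KeyError(...) from None` raises KeyError (from None suppresses __context__, but the active exception is still KeyError).
3. Outer `except KeyError` matches → result = 13.
4. `except Exception` is not reached.
Result: 13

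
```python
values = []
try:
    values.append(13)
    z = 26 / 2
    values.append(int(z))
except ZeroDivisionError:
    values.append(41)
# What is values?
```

Step-by-step execution trace:
1. try: `values.append(13)` → values = [13].
2. `z = 26 / 2` → z = 13.0. No exception raised.
3. `values.append(int(z))` → values = [13, 13].
4. `except ZeroDivisionError` is skipped (no exception was raised).
Result: [13, 13]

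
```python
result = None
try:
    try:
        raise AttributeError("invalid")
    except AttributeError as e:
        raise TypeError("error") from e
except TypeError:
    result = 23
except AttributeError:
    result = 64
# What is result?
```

Step-by-step execution trace:
1. Inner try raises AttributeError; inner `except AttributeError as e` catches it.
2. `raise TypeError(...) from e` raises TypeError (AttributeError is attached as __cause__, but only TypeError is active).
3. Outer `except TypeError` matches → result = 23.
4. `except AttributeError` is not reached.
Result: 23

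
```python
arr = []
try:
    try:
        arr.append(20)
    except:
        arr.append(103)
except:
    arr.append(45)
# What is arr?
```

Step-by-step execution trace:
1. Inner try: `arr.append(20)` → arr = [20]. No exception raised.
2. Inner `except` is skipped.
3. Inner try completes normally; outer `except` is skipped.
Result: [20]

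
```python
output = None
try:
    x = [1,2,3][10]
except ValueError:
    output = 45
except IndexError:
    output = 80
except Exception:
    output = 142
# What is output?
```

Step-by-step execution trace:
1. `x = [1,2,3][10]` raises IndexError.
2. `except ValueError` does not match IndexError; skipped.
3. `except IndexError` matches → output = 80.
4. Remaining except clauses are skipped.
Result: 80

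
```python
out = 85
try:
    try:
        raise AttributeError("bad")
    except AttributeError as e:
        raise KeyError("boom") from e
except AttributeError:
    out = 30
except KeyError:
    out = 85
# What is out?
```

Step-by-step execution trace:
1. Inner try raises AttributeError; inner `except AttributeError as e` catches it.
2. `raise KeyError(...) from e` raises KeyError (AttributeError is attached as __cause__, but only KeyError is active).
3. Outer `except AttributeError` does not match KeyError; skipped.
4. Outer `except KeyError` matches → out = 85.
Result: 85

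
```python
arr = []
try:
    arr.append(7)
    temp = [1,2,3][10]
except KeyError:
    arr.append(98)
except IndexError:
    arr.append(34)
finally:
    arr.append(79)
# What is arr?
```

Step-by-step execution trace:
1. try: `arr.append(7)` → arr = [7].
2. `temp = [1,2,3][10]` raises IndexError.
3. `except KeyError` does not match IndexError; skipped.
4. `except IndexError` matches → `arr.append(34)` → arr = [7, 34].
5. finally always runs: `arr.append(79)` → arr = [7, 34, 79].
Result: [7, 34, 79]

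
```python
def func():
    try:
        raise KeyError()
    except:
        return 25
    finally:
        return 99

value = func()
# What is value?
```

Step-by-step execution trace:
1. `func()` enters try: `raise KeyError()` raises KeyError.
2. bare `except` matches → `return 25` sets pending return value 25.
3. Before returning, `finally: return 99` runs and overrides the pending return.
4. func() returns 99 → value = 99.
Result: 99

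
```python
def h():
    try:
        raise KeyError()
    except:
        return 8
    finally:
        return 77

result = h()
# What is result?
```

Step-by-step execution trace:
1. `h()` enters try: `raise KeyError()` raises KeyError.
2. bare `except` matches → `return 8` sets pending return value 8.
3. Before returning, `finally: return 77` runs and overrides the pending return.
4. h() returns 77 → result = 77.
Result: 77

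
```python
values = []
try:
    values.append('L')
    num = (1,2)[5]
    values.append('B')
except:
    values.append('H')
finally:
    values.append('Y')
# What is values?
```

Step-by-step execution trace:
1. try: `values.append('L')` → values = ['L'].
2. `num = (1,2)[5]` raises IndexError; `values.append('B')` is not reached.
3. bare `except` matches → `values.append('H')` → values = ['L', 'H'].
4. finally always runs: `values.append('Y')` → values = ['L', 'H', 'Y'].
Result: ['L', 'H', 'Y']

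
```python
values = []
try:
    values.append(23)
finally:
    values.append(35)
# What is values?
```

Step-by-step execution trace:
1. try: `values.append(23)` → values = [23].
2. The try body completes without raising.
3. finally always runs: `values.append(35)` → values = [23, 35].
Result: [23, 35]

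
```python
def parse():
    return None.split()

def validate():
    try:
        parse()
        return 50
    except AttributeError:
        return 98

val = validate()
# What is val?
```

Step-by-step execution trace:
1. `validate()` calls `parse()`.
2. `parse()` evaluates `None.split()`, which raises AttributeError; it propagates to the caller.
3. `return 50` is not reached.
4. `except AttributeError` in validate matches → returns 98.
5. val = 98.
Result: 98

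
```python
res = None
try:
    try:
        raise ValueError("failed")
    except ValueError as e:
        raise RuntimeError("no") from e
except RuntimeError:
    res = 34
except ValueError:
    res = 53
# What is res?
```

Step-by-step execution trace:
1. Inner try raises ValueError; inner `except ValueError as e` catches it.
2. `raise RuntimeError(...) from e` raises RuntimeError (ValueError is attached as __cause__, but only RuntimeError is active).
3. Outer `except RuntimeError` matches → res = 34.
4. `except ValueError` is not reached.
Result: 34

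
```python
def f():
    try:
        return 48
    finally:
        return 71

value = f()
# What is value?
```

Step-by-step execution trace:
1. `f()` enters try: `return 48` sets pending return value 48.
2. Before returning, `finally: return 71` runs and overrides the pending return.
3. f() returns 71 → value = 71.
Result: 71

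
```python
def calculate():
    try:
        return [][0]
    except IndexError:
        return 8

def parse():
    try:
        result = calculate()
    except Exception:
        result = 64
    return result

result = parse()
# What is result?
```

Step-by-step execution trace:
1. `parse()` calls `calculate()`.
2. In calculate: `[][0]` raises IndexError; `except IndexError` catches it → returns 8.
3. In parse: `result = calculate()` → result = 8. No exception reaches parse.
4. `except Exception` is skipped; parse returns 8.
5. result = 8.
Result: 8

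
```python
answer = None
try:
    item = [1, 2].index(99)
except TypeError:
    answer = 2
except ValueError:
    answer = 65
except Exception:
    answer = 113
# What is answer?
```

Step-by-step execution trace:
1. `item = [1, 2].index(99)` raises ValueError.
2. `except TypeError` does not match ValueError; skipped.
3. `except ValueError` matches → answer = 65.
4. Remaining except clauses are skipped.
Result: 65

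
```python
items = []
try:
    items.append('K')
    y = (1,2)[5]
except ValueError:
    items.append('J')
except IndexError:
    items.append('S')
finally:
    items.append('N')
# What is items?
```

Step-by-step execution trace:
1. try: `items.append('K')` → items = ['K'].
2. `y = (1,2)[5]` raises IndexError.
3. `except ValueError` does not match IndexError; skipped.
4. `except IndexError` matches → `items.append('S')` → items = ['K', 'S'].
5. finally always runs: `items.append('N')` → items = ['K', 'S', 'N'].
Result: ['K', 'S', 'N']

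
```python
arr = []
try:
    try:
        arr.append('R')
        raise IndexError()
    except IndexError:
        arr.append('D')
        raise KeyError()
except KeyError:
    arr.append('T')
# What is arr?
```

Step-by-step execution trace:
1. Inner try: `arr.append('R')` → arr = ['R'].
2. `raise IndexError()` raises IndexError.
3. Inner `except IndexError` matches → `arr.append('D')` → arr = ['R', 'D'].
4. `raise KeyError()` raises KeyError; propagates to outer try.
5. Outer `except KeyError` matches → `arr.append('T')` → arr = ['R', 'D', 'T'].
Result: ['R', 'D', 'T']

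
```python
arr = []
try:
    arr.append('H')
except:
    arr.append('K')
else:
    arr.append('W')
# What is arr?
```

Step-by-step execution trace:
1. try: `arr.append('H')` → arr = ['H']. No exception raised.
2. `except` is skipped.
3. `else` runs (try completed without exception): `arr.append('W')` → arr = ['H', 'W'].
Result: ['H', 'W']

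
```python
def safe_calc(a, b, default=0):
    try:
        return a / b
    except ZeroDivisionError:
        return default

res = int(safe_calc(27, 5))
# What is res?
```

Step-by-step execution trace:
1. `safe_calc(27, 5)` enters try: `return 27 / 5` → returns 5.4. No exception raised.
2. `except ZeroDivisionError` is skipped.
3. `int(5.4)` → 5 → res = 5.
Result: 5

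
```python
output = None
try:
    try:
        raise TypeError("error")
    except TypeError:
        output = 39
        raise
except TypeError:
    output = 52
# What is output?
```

Step-by-step execution trace:
1. Inner try: `raise TypeError("error")` raises TypeError.
2. Inner `except TypeError` matches → output = 39.
3. bare `raise` re-raises the same TypeError.
4. Outer `except TypeError` matches → output = 52.
Result: 52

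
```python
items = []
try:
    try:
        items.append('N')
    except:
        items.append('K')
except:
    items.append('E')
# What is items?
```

Step-by-step execution trace:
1. Inner try: `items.append('N')` → items = ['N']. No exception raised.
2. Inner `except` is skipped.
3. Inner try completes normally; outer `except` is skipped.
Result: ['N']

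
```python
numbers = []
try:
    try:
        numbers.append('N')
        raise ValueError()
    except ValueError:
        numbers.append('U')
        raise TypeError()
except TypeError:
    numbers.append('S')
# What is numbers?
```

Step-by-step execution trace:
1. Inner try: `numbers.append('N')` → numbers = ['N'].
2. `raise ValueError()` raises ValueError.
3. Inner `except ValueError` matches → `numbers.append('U')` → numbers = ['N', 'U'].
4. `raise TypeError()` raises TypeError; propagates to outer try.
5. Outer `except TypeError` matches → `numbers.append('S')` → numbers = ['N', 'U', 'S'].
Result: ['N', 'U', 'S']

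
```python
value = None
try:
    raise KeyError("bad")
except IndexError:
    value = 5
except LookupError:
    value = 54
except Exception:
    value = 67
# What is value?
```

Step-by-step execution trace:
1. `raise KeyError(...)` raises KeyError.
2. `except IndexError` does not match (KeyError is not a subclass of IndexError); skipped.
3. `except LookupError` matches (KeyError is a subclass of LookupError) → value = 54.
4. `except Exception` is not reached.
Result: 54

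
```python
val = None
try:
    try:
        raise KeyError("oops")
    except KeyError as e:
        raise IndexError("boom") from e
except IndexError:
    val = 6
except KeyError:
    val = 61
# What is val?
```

Step-by-step execution trace:
1. Inner try raises KeyError; inner `except KeyError as e` catches it.
2. `raise IndexError(...) from e` raises IndexError (KeyError is attached as __cause__, but only IndexError is active).
3. Outer `except IndexError` matches → val = 6.
4. `except KeyError` is not reached.
Result: 6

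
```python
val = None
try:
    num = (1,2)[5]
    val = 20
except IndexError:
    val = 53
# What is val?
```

Step-by-step execution trace:
1. `num = (1,2)[5]` raises IndexError.
2. `val = 20` is not reached.
3. `except IndexError` matches → val = 53.
Result: 53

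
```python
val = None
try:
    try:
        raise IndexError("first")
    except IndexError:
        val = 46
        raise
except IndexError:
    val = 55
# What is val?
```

Step-by-step execution trace:
1. Inner try: `raise IndexError("first")` raises IndexError.
2. Inner `except IndexError` matches → val = 46.
3. bare `raise` re-raises the same IndexError.
4. Outer `except IndexError` matches → val = 55.
Result: 55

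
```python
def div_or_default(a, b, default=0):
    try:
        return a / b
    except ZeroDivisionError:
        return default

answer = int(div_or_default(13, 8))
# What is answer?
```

Step-by-step execution trace:
1. `div_or_default(13, 8)` enters try: `return 13 / 8` → returns 1.625. No exception raised.
2. `except ZeroDivisionError` is skipped.
3. `int(1.625)` → 1 → answer = 1.
Result: 1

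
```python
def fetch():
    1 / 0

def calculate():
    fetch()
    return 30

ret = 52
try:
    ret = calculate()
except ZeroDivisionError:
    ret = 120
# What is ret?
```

Step-by-step execution trace:
1. ret starts at 52.
2. try: `calculate()` calls `fetch()`.
3. `fetch()` evaluates `1 / 0`, which raises ZeroDivisionError; it propagates through calculate (uncaught).
4. `return 30` in calculate is not reached; the assignment to ret does not complete.
5. `except ZeroDivisionError` matches → ret = 120.
Result: 120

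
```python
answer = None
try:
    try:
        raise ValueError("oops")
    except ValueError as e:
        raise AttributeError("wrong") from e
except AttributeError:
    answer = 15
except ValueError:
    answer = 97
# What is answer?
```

Step-by-step execution trace:
1. Inner try raises ValueError; inner `except ValueError as e` catches it.
2. `raise AttributeError(...) from e` raises AttributeError (ValueError is attached as __cause__, but only AttributeError is active).
3. Outer `except AttributeError` matches → answer = 15.
4. `except ValueError` is not reached.
Result: 15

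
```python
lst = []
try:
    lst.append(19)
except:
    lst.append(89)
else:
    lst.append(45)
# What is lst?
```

Step-by-step execution trace:
1. try: `lst.append(19)` → lst = [19]. No exception raised.
2. `except` is skipped.
3. `else` runs (try completed without exception): `lst.append(45)` → lst = [19, 45].
Result: [19, 45]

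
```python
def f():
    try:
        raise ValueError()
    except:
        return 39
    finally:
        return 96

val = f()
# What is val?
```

Step-by-step execution trace:
1. `f()` enters try: `raise ValueError()` raises ValueError.
2. bare `except` matches → `return 39` sets pending return value 39.
3. Before returning, `finally: return 96` runs and overrides the pending return.
4. f() returns 96 → val = 96.
Result: 96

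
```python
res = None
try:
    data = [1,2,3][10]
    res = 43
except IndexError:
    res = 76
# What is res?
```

Step-by-step execution trace:
1. `data = [1,2,3][10]` raises IndexError.
2. `res = 43` is not reached.
3. `except IndexError` matches → res = 76.
Result: 76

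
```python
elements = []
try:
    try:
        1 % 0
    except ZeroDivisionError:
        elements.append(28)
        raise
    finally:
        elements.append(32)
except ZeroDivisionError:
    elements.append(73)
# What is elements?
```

Step-by-step execution trace:
1. Inner try: `1 % 0` raises ZeroDivisionError.
2. Inner `except ZeroDivisionError` matches → `elements.append(28)` → elements = [28].
3. bare `raise` re-raises ZeroDivisionError.
4. Inner `finally` runs during unwinding: `elements.append(32)` → elements = [28, 32].
5. Outer `except ZeroDivisionError` matches → `elements.append(73)` → elements = [28, 32, 73].
Result: [28, 32, 73]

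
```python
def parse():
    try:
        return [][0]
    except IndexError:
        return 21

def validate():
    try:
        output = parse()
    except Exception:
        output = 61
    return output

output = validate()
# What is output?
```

Step-by-step execution trace:
1. `validate()` calls `parse()`.
2. In parse: `[][0]` raises IndexError; `except IndexError` catches it → returns 21.
3. In validate: `output = parse()` → output = 21. No exception reaches validate.
4. `except Exception` is skipped; validate returns 21.
5. output = 21.
Result: 21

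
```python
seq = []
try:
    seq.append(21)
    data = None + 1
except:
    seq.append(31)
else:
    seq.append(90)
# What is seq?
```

Step-by-step execution trace:
1. try: `seq.append(21)` → seq = [21].
2. `data = None + 1` raises TypeError.
3. bare `except` matches → `seq.append(31)` → seq = [21, 31].
4. `else` is skipped (an exception was raised).
Result: [21, 31]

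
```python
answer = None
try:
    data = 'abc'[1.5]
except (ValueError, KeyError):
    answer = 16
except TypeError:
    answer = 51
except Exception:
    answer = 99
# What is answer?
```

Step-by-step execution trace:
1. `data = 'abc'[1.5]` raises TypeError.
2. `except (ValueError, KeyError)` does not match TypeError; skipped.
3. `except TypeError` matches (exact type match) → answer = 51.
4. `except Exception` is not reached.
Result: 51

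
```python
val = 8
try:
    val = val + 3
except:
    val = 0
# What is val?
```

Step-by-step execution trace:
1. val starts at 8.
2. try: `val = val + 3` → val = 11. No exception raised.
3. `except` is skipped.
Result: 11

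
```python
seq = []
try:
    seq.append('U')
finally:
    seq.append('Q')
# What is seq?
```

Step-by-step execution trace:
1. try: `seq.append('U')` → seq = ['U'].
2. The try body completes without raising.
3. finally always runs: `seq.append('Q')` → seq = ['U', 'Q'].
Result: ['U', 'Q']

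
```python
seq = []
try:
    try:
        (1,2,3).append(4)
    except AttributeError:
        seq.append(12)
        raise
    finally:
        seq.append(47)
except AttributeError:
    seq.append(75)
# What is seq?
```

Step-by-step execution trace:
1. Inner try: `(1,2,3).append(4)` raises AttributeError.
2. Inner `except AttributeError` matches → `seq.append(12)` → seq = [12].
3. bare `raise` re-raises AttributeError.
4. Inner `finally` runs during unwinding: `seq.append(47)` → seq = [12, 47].
5. Outer `except AttributeError` matches → `seq.append(75)` → seq = [12, 47, 75].
Result: [12, 47, 75]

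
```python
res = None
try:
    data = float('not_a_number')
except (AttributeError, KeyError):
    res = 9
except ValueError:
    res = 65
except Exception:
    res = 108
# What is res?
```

Step-by-step execution trace:
1. `data = float('not_a_number')` raises ValueError.
2. `except (AttributeError, KeyError)` does not match ValueError; skipped.
3. `except ValueError` matches (exact type match) → res = 65.
4. `except Exception` is not reached.
Result: 65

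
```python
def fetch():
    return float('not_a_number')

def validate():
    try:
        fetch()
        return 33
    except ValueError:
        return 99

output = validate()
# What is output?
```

Step-by-step execution trace:
1. `validate()` calls `fetch()`.
2. `fetch()` evaluates `float('not_a_number')`, which raises ValueError; it propagates to the caller.
3. `return 33` is not reached.
4. `except ValueError` in validate matches → returns 99.
5. output = 99.
Result: 99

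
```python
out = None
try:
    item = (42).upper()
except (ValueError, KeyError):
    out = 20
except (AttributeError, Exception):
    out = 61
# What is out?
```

Step-by-step execution trace:
1. `item = (42).upper()` raises AttributeError.
2. `except (ValueError, KeyError)` does not match AttributeError; skipped.
3. `except (AttributeError, Exception)` matches (AttributeError is in the tuple) → out = 61.
Result: 61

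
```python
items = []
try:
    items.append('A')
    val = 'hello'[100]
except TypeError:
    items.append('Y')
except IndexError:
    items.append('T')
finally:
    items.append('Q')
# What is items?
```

Step-by-step execution trace:
1. try: `items.append('A')` → items = ['A'].
2. `val = 'hello'[100]` raises IndexError.
3. `except TypeError` does not match IndexError; skipped.
4. `except IndexError` matches → `items.append('T')` → items = ['A', 'T'].
5. finally always runs: `items.append('Q')` → items = ['A', 'T', 'Q'].
Result: ['A', 'T', 'Q']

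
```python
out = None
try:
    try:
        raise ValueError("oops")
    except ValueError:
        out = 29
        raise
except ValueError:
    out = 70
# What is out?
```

Step-by-step execution trace:
1. Inner try: `raise ValueError("oops")` raises ValueError.
2. Inner `except ValueError` matches → out = 29.
3. bare `raise` re-raises the same ValueError.
4. Outer `except ValueError` matches → out = 70.
Result: 70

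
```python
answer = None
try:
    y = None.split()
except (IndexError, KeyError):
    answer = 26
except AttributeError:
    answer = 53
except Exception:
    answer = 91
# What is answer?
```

Step-by-step execution trace:
1. `y = None.split()` raises AttributeError.
2. `except (IndexError, KeyError)` does not match AttributeError; skipped.
3. `except AttributeError` matches (exact type match) → answer = 53.
4. `except Exception` is not reached.
Result: 53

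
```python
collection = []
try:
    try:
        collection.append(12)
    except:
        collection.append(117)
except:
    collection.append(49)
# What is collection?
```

Step-by-step execution trace:
1. Inner try: `collection.append(12)` → collection = [12]. No exception raised.
2. Inner `except` is skipped.
3. Inner try completes normally; outer `except` is skipped.
Result: [12]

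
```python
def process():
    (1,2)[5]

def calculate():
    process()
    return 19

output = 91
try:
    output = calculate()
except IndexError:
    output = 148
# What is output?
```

Step-by-step execution trace:
1. output starts at 91.
2. try: `calculate()` calls `process()`.
3. `process()` evaluates `(1,2)[5]`, which raises IndexError; it propagates through calculate (uncaught).
4. `return 19` in calculate is not reached; the assignment to output does not complete.
5. `except IndexError` matches → output = 148.
Result: 148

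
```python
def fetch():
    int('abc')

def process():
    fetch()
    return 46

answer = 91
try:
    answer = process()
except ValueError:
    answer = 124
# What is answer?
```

Step-by-step execution trace:
1. answer starts at 91.
2. try: `process()` calls `fetch()`.
3. `fetch()` evaluates `int('abc')`, which raises ValueError; it propagates through process (uncaught).
4. `return 46` in process is not reached; the assignment to answer does not complete.
5. `except ValueError` matches → answer = 124.
Result: 124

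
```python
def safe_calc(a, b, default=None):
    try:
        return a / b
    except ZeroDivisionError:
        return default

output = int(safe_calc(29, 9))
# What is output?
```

Step-by-step execution trace:
1. `safe_calc(29, 9)` enters try: `return 29 / 9` → returns 3.2222222222222223. No exception raised.
2. `except ZeroDivisionError` is skipped.
3. `int(3.2222222222222223)` → 3 → output = 3.
Result: 3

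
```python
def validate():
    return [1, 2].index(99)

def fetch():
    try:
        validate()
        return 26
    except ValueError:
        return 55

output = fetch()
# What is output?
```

Step-by-step execution trace:
1. `fetch()` calls `validate()`.
2. `validate()` evaluates `[1, 2].index(99)`, which raises ValueError; it propagates to the caller.
3. `return 26` is not reached.
4. `except ValueError` in fetch matches → returns 55.
5. output = 55.
Result: 55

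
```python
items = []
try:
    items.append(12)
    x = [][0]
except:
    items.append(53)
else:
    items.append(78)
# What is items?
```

Step-by-step execution trace:
1. try: `items.append(12)` → items = [12].
2. `x = [][0]` raises IndexError.
3. bare `except` matches → `items.append(53)` → items = [12, 53].
4. `else` is skipped (an exception was raised).
Result: [12, 53]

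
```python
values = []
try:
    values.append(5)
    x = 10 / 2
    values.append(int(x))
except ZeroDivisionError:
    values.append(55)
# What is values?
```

Step-by-step execution trace:
1. try: `values.append(5)` → values = [5].
2. `x = 10 / 2` → x = 5.0. No exception raised.
3. `values.append(int(x))` → values = [5, 5].
4. `except ZeroDivisionError` is skipped (no exception was raised).
Result: [5, 5]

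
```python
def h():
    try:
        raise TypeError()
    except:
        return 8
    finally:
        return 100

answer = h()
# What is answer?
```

Step-by-step execution trace:
1. `h()` enters try: `raise TypeError()` raises TypeError.
2. bare `except` matches → `return 8` sets pending return value 8.
3. Before returning, `finally: return 100` runs and overrides the pending return.
4. h() returns 100 → answer = 100.
Result: 100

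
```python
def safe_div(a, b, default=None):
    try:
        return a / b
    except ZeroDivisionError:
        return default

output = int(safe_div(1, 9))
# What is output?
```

Step-by-step execution trace:
1. `safe_div(1, 9)` enters try: `return 1 / 9` → returns 0.1111111111111111. No exception raised.
2. `except ZeroDivisionError` is skipped.
3. `int(0.1111111111111111)` → 0 → output = 0.
Result: 0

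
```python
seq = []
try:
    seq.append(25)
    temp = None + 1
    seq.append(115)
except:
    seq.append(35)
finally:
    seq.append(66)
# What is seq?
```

Step-by-step execution trace:
1. try: `seq.append(25)` → seq = [25].
2. `temp = None + 1` raises TypeError; `seq.append(115)` is not reached.
3. bare `except` matches → `seq.append(35)` → seq = [25, 35].
4. finally always runs: `seq.append(66)` → seq = [25, 35, 66].
Result: [25, 35, 66]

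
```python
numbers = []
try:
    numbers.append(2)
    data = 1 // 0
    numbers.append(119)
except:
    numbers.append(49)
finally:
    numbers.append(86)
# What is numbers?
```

Step-by-step execution trace:
1. try: `numbers.append(2)` → numbers = [2].
2. `data = 1 // 0` raises ZeroDivisionError; `numbers.append(119)` is not reached.
3. bare `except` matches → `numbers.append(49)` → numbers = [2, 49].
4. finally always runs: `numbers.append(86)` → numbers = [2, 49, 86].
Result: [2, 49, 86]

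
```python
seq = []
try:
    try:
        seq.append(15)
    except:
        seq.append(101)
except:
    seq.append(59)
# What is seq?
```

Step-by-step execution trace:
1. Inner try: `seq.append(15)` → seq = [15]. No exception raised.
2. Inner `except` is skipped.
3. Inner try completes normally; outer `except` is skipped.
Result: [15]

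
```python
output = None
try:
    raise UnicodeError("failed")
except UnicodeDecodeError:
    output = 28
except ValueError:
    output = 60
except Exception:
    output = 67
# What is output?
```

Step-by-step execution trace:
1. `raise UnicodeError(...)` raises UnicodeError.
2. `except UnicodeDecodeError` does not match (UnicodeError is not a subclass of UnicodeDecodeError); skipped.
3. `except ValueError` matches (UnicodeError is a subclass of ValueError) → output = 60.
4. `except Exception` is not reached.
Result: 60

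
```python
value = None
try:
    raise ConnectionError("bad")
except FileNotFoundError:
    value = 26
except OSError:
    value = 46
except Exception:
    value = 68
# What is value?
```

Step-by-step execution trace:
1. `raise ConnectionError(...)` raises ConnectionError.
2. `except FileNotFoundError` does not match (ConnectionError is not a subclass of FileNotFoundError); skipped.
3. `except OSError` matches (ConnectionError is a subclass of OSError) → value = 46.
4. `except Exception` is not reached.
Result: 46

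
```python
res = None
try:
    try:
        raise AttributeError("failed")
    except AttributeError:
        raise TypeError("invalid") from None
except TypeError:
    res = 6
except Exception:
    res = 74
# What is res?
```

Step-by-step execution trace:
1. Inner try raises AttributeError; inner `except AttributeError` catches it.
2. `raise TypeError(...) from None` raises TypeError (from None suppresses __context__, but the active exception is still TypeError).
3. Outer `except TypeError` matches → res = 6.
4. `except Exception` is not reached.
Result: 6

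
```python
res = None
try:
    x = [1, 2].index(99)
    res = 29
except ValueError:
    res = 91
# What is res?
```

Step-by-step execution trace:
1. `x = [1, 2].index(99)` raises ValueError.
2. `res = 29` is not reached.
3. `except ValueError` matches → res = 91.
Result: 91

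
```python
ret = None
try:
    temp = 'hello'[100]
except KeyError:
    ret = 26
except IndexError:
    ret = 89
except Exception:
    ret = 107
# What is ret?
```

Step-by-step execution trace:
1. `temp = 'hello'[100]` raises IndexError.
2. `except KeyError` does not match IndexError; skipped.
3. `except IndexError` matches → ret = 89.
4. Remaining except clauses are skipped.
Result: 89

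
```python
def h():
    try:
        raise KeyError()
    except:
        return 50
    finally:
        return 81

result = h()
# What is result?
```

Step-by-step execution trace:
1. `h()` enters try: `raise KeyError()` raises KeyError.
2. bare `except` matches → `return 50` sets pending return value 50.
3. Before returning, `finally: return 81` runs and overrides the pending return.
4. h() returns 81 → result = 81.
Result: 81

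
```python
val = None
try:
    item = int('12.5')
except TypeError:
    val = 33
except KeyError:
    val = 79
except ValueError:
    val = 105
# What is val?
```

Step-by-step execution trace:
1. `item = int('12.5')` raises ValueError.
2. `except TypeError` does not match ValueError; skipped.
3. `except KeyError` does not match ValueError; skipped.
4. `except ValueError` matches → val = 105.
Result: 105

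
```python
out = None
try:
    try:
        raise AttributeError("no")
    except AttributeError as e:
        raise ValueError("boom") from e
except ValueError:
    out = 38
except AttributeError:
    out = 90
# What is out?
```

Step-by-step execution trace:
1. Inner try raises AttributeError; inner `except AttributeError as e` catches it.
2. `raise ValueError(...) from e` raises ValueError (AttributeError is attached as __cause__, but only ValueError is active).
3. Outer `except ValueError` matches → out = 38.
4. `except AttributeError` is not reached.
Result: 38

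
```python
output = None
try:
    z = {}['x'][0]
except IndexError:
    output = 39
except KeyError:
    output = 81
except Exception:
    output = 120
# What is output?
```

Step-by-step execution trace:
1. `z = {}['x'][0]` raises KeyError.
2. `except IndexError` does not match KeyError; skipped.
3. `except KeyError` matches → output = 81.
4. Remaining except clauses are skipped.
Result: 81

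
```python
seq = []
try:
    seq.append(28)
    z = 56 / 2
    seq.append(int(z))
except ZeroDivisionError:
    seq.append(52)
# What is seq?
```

Step-by-step execution trace:
1. try: `seq.append(28)` → seq = [28].
2. `z = 56 / 2` → z = 28.0. No exception raised.
3. `seq.append(int(z))` → seq = [28, 28].
4. `except ZeroDivisionError` is skipped (no exception was raised).
Result: [28, 28]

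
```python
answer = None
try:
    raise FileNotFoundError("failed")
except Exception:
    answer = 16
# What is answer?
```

Step-by-step execution trace:
1. `raise FileNotFoundError(...)` raises FileNotFoundError.
2. `except Exception` matches (FileNotFoundError is a subclass of Exception) → answer = 16.
Result: 16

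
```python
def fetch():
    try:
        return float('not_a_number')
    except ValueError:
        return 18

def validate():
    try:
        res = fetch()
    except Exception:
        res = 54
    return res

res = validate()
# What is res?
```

Step-by-step execution trace:
1. `validate()` calls `fetch()`.
2. In fetch: `float('not_a_number')` raises ValueError; `except ValueError` catches it → returns 18.
3. In validate: `res = fetch()` → res = 18. No exception reaches validate.
4. `except Exception` is skipped; validate returns 18.
5. res = 18.
Result: 18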